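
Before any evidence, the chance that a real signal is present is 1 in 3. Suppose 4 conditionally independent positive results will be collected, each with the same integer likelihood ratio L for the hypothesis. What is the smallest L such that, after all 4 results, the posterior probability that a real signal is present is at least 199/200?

5

Prior odds = (1/3)/(2/3) = 0.5.
Target odds = 0.995/0.005 = 199.
Need L⁴ ≥ 199 ÷ 0.5 = 398.
4⁴ = 256 < 398 ≤ 625 = 5⁴, so L = 5.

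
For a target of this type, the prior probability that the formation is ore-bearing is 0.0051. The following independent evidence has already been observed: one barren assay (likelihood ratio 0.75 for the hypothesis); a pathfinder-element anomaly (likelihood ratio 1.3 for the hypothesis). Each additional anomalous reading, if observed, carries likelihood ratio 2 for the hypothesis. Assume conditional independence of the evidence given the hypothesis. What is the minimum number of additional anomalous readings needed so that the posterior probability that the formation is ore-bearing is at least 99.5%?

Prior odds = 0.0051/0.9949 = 51/9949.
Combined Bayes factor of the evidence already in hand = 0.75 × 1.3 = 0.975.
Odds after that evidence = (51/9949) × 0.975 = 1989/397960.
Target odds = 0.995/0.005 = 199.
Need 2ⁿ ≥ 199 ÷ (1989/397960) = 79194040/1989.
2¹⁵ = 32768 falls short of 79194040/1989 but 2¹⁶ = 65536 reaches it, so n = 16.

16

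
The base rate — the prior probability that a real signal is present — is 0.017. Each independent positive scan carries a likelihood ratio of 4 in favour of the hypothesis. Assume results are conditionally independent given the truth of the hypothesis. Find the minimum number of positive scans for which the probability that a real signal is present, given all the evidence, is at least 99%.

7

Prior odds = 0.017/0.983 = 17/983.
Likelihood ratio per positive scan = 4.
Target posterior odds = 0.99/0.01 = 99.
Require 4ⁿ ≥ 99 ÷ (17/983) = 97317/17.
4⁶ = 4096 falls short of 97317/17 but 4⁷ = 16384 reaches it, so n = 7.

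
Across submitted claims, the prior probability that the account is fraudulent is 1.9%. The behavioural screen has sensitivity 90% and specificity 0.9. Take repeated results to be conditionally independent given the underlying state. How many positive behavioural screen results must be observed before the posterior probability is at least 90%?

3

Prior odds = 0.019/0.981 = 19/981.
False-positive rate = 1 − 0.9 = 0.1; likelihood ratio of a positive = 0.9/0.1 = 9.
Target posterior odds = 0.9/0.1 = 9.
Need (19/981) × 9ⁿ ≥ 9, i.e. 9ⁿ ≥ 8829/19.
9² = 81 falls short of 8829/19 but 9³ = 729 reaches it, so n = 3.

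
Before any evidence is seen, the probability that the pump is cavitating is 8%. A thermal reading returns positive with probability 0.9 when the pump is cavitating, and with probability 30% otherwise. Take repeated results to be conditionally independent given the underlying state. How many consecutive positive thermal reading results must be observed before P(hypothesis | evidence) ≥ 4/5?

Prior odds = 0.08/0.92 = 2/23.
Likelihood ratio of a positive result = 0.9/0.3 = 3.
Target odds: 0.8 ÷ 0.2 = 4.
Require 3ⁿ ≥ 4 ÷ (2/23) = 46.
3³ = 27 falls short of 46 but 3⁴ = 81 reaches it, so n = 4.

4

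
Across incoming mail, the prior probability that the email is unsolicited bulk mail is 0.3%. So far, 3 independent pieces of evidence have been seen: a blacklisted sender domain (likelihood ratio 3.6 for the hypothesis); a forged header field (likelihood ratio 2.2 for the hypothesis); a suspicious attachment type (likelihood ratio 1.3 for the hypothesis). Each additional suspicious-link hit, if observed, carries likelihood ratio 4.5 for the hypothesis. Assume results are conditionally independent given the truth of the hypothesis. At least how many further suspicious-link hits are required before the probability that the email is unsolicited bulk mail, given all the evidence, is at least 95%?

Prior odds = 0.003/0.997 = 3/997.
Combined Bayes factor of the evidence already in hand = 3.6 × 2.2 × 1.3 = 10.296.
Odds after that evidence = (3/997) × 10.296 = 3861/124625.
Target odds = 0.95/0.05 = 19.
Need 4.5ⁿ ≥ 19 ÷ (3861/124625) = 2367875/3861.
4.5⁴ = 410.0625 falls short of 2367875/3861 but 4.5⁵ = 1845.28125 reaches it, so n = 5.

5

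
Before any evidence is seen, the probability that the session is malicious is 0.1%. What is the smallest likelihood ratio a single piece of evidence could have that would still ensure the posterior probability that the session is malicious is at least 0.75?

Prior odds = 0.001/0.999 = 1/999.
Target odds = 0.75/0.25 = 3.
Required Bayes factor = 3 ÷ (1/999) = 2997.

2997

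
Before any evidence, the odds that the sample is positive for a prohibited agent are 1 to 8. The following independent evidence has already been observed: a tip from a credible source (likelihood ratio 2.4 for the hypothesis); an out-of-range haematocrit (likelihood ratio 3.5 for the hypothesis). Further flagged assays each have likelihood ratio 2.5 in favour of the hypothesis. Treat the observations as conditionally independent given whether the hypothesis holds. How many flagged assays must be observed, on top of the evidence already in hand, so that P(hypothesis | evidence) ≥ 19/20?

4

Prior odds = 0.125.
Combined Bayes factor of the evidence already in hand = 2.4 × 3.5 = 8.4.
Odds after that evidence = 0.125 × 8.4 = 1.05.
Target odds = 0.95/0.05 = 19.
Need 2.5ⁿ ≥ 19 ÷ 1.05 = 380/21.
2.5³ = 15.625 falls short of 380/21 but 2.5⁴ = 39.0625 reaches it, so n = 4.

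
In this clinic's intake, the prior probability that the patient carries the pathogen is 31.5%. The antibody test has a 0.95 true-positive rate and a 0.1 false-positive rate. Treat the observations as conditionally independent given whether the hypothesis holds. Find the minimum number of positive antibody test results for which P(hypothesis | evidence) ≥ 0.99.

Prior odds: 0.315 ÷ 0.685 = 63/137.
Likelihood ratio of a positive result = 0.95/0.1 = 9.5.
Target odds: 0.99 ÷ 0.01 = 99.
Require 9.5ⁿ ≥ 99 ÷ (63/137) = 1507/7.
9.5² = 90.25 falls short of 1507/7 but 9.5³ = 857.375 reaches it, so n = 3.

3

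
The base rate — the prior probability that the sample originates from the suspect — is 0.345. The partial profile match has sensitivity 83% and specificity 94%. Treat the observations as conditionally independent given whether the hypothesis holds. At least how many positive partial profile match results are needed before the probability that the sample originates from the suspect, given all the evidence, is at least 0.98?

Prior odds: 0.345 ÷ 0.655 = 69/131.
False-positive rate = 1 − 0.94 = 0.06; likelihood ratio of a positive = 0.83/0.06 = 83/6.
Target posterior odds = 0.98/0.02 = 49.
Require (83/6)ⁿ ≥ 49 ÷ (69/131) = 6419/69.
(83/6)¹ = 83/6 falls short of 6419/69 but (83/6)² = 6889/36 reaches it, so n = 2.

2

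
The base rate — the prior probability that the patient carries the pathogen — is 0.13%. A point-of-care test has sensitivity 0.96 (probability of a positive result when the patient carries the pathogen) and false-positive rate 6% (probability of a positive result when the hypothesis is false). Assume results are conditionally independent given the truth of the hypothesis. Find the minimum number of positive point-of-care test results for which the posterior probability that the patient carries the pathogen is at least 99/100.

Prior odds = 0.0013/0.9987 = 13/9987.
Likelihood ratio of a positive result = 0.96/0.06 = 16.
Target odds: 0.99 ÷ 0.01 = 99.
Need (13/9987) × 16ⁿ ≥ 99, i.e. 16ⁿ ≥ 988713/13.
16⁴ = 65536 falls short of 988713/13 but 16⁵ = 1048576 reaches it, so n = 5.

5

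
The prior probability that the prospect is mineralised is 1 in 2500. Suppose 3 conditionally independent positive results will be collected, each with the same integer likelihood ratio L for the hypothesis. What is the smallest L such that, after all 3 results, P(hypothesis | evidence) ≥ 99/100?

Prior odds = 0.0004/0.9996 = 1/2499.
Target odds = 0.99/0.01 = 99.
Need L³ ≥ 99 ÷ (1/2499) = 247401.
62³ = 238328 < 247401 ≤ 250047 = 63³, so L = 63.

63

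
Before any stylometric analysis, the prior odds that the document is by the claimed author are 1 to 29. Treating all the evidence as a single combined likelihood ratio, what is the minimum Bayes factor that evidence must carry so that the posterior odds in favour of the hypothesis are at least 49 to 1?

1421

Prior odds = 1/29.
Target odds = 49.
Required Bayes factor = 49 ÷ (1/29) = 1421.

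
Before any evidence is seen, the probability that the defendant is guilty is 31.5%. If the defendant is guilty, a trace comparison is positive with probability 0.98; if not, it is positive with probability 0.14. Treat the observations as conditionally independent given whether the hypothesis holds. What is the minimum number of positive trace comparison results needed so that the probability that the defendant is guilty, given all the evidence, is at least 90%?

2

Prior odds: 0.315 ÷ 0.685 = 63/137.
Likelihood ratio of a positive = 0.98/0.14 = 7.
Target odds: 0.9 ÷ 0.1 = 9.
Require 7ⁿ ≥ 9 ÷ (63/137) = 137/7.
7¹ = 7 falls short of 137/7 but 7² = 49 reaches it, so n = 2.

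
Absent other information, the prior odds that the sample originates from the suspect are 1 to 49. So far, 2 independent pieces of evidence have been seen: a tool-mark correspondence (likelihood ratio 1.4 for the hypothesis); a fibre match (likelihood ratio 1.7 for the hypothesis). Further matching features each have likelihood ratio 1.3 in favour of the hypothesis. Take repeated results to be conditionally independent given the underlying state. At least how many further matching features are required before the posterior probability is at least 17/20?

19

Prior odds = 1/49.
Combined Bayes factor of the evidence already in hand = 1.4 × 1.7 = 2.38.
Odds after that evidence = (1/49) × 2.38 = 17/350.
Target odds = 0.85/0.15 = 17/3.
Need 1.3ⁿ ≥ 17/3 ÷ (17/350) = 350/3.
1.3¹⁸ ≈112.455 falls short of 350/3 but 1.3¹⁹ ≈146.192 reaches it, so n = 19.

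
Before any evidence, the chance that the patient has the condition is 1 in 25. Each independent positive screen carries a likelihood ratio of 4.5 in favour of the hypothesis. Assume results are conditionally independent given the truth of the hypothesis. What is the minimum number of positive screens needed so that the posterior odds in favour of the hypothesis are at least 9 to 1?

4

Prior odds = 0.04/0.96 = 1/24.
Likelihood ratio per positive screen = 4.5.
Target odds = 9.
Require 4.5ⁿ ≥ 9 ÷ (1/24) = 216.
4.5³ = 91.125 falls short of 216 but 4.5⁴ = 410.0625 reaches it, so n = 4.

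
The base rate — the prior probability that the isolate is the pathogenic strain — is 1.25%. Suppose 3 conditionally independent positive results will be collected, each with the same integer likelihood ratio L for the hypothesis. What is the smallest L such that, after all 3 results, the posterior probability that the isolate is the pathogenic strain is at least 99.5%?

Prior odds = 0.0125/0.9875 = 1/79.
Target odds = 0.995/0.005 = 199.
Need L³ ≥ 199 ÷ (1/79) = 15721.
25³ = 15625 < 15721 ≤ 17576 = 26³, so L = 26.

26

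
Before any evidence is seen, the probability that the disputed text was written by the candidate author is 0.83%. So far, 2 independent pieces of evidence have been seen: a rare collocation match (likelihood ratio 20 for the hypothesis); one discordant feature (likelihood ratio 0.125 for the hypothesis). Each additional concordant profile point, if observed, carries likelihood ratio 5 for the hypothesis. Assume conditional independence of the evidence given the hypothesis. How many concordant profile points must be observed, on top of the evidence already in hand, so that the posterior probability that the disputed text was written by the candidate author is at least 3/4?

4

Prior odds = 0.0083/0.9917 = 83/9917.
Combined Bayes factor of the evidence already in hand = 20 × 0.125 = 2.5.
Odds after that evidence = (83/9917) × 2.5 = 415/19834.
Target odds = 0.75/0.25 = 3.
Need 5ⁿ ≥ 3 ÷ (415/19834) = 59502/415.
5³ = 125 falls short of 59502/415 but 5⁴ = 625 reaches it, so n = 4.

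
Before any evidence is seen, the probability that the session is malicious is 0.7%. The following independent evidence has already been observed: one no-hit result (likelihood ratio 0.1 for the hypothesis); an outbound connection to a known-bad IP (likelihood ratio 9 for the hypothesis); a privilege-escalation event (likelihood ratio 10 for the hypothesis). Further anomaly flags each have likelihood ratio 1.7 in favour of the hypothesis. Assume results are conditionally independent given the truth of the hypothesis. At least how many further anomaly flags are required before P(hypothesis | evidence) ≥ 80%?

Prior odds = 0.007/0.993 = 7/993.
Combined Bayes factor of the evidence already in hand = 0.1 × 9 × 10 = 9.
Odds after that evidence = (7/993) × 9 = 21/331.
Target odds = 0.8/0.2 = 4.
Need 1.7ⁿ ≥ 4 ÷ (21/331) = 1324/21.
1.7⁷ = 410338673/10000000 falls short of 1324/21 but 1.7⁸ ≈69.7576 reaches it, so n = 8.

8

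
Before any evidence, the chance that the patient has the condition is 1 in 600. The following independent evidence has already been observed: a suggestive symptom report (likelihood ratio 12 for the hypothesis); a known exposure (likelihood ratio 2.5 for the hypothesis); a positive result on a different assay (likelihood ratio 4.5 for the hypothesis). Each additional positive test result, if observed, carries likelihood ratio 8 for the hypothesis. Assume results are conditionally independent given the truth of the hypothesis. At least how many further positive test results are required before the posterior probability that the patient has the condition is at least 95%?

Prior odds = (1/600)/(599/600) = 1/599.
Combined Bayes factor of the evidence already in hand = 12 × 2.5 × 4.5 = 135.
Odds after that evidence = (1/599) × 135 = 135/599.
Target odds = 0.95/0.05 = 19.
Need 8ⁿ ≥ 19 ÷ (135/599) = 11381/135.
8² = 64 falls short of 11381/135 but 8³ = 512 reaches it, so n = 3.

3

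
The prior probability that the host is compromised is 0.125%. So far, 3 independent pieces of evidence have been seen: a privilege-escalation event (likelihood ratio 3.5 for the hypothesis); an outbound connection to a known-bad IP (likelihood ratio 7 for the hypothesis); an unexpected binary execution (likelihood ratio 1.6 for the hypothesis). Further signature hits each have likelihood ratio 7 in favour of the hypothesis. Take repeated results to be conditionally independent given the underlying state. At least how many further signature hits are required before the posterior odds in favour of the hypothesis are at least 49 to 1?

Prior odds = 0.00125/0.99875 = 1/799.
Combined Bayes factor of the evidence already in hand = 3.5 × 7 × 1.6 = 39.2.
Odds after that evidence = (1/799) × 39.2 = 196/3995.
Target odds = 49.
Need 7ⁿ ≥ 49 ÷ (196/3995) = 998.75.
7³ = 343 falls short of 998.75 but 7⁴ = 2401 reaches it, so n = 4.

4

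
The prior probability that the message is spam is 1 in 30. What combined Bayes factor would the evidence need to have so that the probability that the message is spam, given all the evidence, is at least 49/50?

Prior odds = (1/30)/(29/30) = 1/29.
Target odds = 0.98/0.02 = 49.
Required Bayes factor = 49 ÷ (1/29) = 1421.

1421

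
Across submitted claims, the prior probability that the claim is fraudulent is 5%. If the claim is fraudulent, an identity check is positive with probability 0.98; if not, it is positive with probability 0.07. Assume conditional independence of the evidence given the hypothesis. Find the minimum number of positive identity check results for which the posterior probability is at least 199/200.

Prior odds: 0.05 ÷ 0.95 = 1/19.
Likelihood ratio of a positive = 0.98/0.07 = 14.
Target odds: 0.995 ÷ 0.005 = 199.
Require 14ⁿ ≥ 199 ÷ (1/19) = 3781.
14³ = 2744 falls short of 3781 but 14⁴ = 38416 reaches it, so n = 4.

4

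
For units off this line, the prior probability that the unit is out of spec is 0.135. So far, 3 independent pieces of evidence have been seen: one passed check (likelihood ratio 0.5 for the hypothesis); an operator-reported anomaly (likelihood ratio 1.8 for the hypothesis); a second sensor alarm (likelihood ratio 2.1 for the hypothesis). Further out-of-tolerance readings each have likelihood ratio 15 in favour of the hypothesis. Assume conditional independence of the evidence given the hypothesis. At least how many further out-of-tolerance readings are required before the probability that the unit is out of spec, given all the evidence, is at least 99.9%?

4

Prior odds = 0.135/0.865 = 27/173.
Combined Bayes factor of the evidence already in hand = 0.5 × 1.8 × 2.1 = 1.89.
Odds after that evidence = (27/173) × 1.89 = 5103/17300.
Target odds = 0.999/0.001 = 999.
Need 15ⁿ ≥ 999 ÷ (5103/17300) = 640100/189.
15³ = 3375 falls short of 640100/189 but 15⁴ = 50625 reaches it, so n = 4.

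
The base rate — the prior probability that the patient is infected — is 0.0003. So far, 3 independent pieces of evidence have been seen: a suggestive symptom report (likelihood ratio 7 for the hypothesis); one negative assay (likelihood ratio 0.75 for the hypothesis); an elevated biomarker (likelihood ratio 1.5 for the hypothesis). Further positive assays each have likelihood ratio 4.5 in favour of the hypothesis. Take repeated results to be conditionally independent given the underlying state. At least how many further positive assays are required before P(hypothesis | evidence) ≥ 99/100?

Prior odds = 0.0003/0.9997 = 3/9997.
Combined Bayes factor of the evidence already in hand = 7 × 0.75 × 1.5 = 7.875.
Odds after that evidence = (3/9997) × 7.875 = 189/79976.
Target odds = 0.99/0.01 = 99.
Need 4.5ⁿ ≥ 99 ÷ (189/79976) = 879736/21.
4.5⁷ = 4782969/128 falls short of 879736/21 but 4.5⁸ = 43046721/256 reaches it, so n = 8.

8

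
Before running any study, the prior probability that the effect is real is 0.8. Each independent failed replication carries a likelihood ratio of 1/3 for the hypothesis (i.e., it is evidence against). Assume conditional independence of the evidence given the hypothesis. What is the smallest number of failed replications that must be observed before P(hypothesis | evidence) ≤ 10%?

4

Prior odds: 0.8 ÷ 0.2 = 4.
Likelihood ratio per failed replication = 1/3.
Target posterior odds = 0.1/0.9 = 1/9.
Need 4 × (1/3)ⁿ ≤ 1/9, i.e. (1/3)ⁿ ≤ 1/36.
(1/3)³ = 1/27 is still above 1/36 but (1/3)⁴ = 1/81 is at or below it, so n = 4.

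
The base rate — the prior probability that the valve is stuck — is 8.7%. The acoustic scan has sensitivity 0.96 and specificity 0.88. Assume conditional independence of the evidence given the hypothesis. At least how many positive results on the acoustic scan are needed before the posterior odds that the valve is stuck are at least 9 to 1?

3

Prior odds = 0.087/0.913 = 87/913.
False-positive rate = 1 − 0.88 = 0.12; likelihood ratio of a positive = 0.96/0.12 = 8.
Target odds = 9.
Require 8ⁿ ≥ 9 ÷ (87/913) = 2739/29.
8² = 64 falls short of 2739/29 but 8³ = 512 reaches it, so n = 3.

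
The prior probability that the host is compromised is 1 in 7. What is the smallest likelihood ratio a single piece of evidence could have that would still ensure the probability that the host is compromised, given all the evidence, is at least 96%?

Prior odds = (1/7)/(6/7) = 1/6.
Target odds = 0.96/0.04 = 24.
Required Bayes factor = 24 ÷ (1/6) = 144.

144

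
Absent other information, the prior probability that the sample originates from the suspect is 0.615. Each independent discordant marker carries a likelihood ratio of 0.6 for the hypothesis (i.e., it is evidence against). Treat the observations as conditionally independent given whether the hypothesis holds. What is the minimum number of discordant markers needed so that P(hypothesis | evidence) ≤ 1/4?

Prior odds: 0.615 ÷ 0.385 = 123/77.
Likelihood ratio per discordant marker = 0.6.
Target posterior odds = 0.25/0.75 = 1/3.
Require 0.6ⁿ ≤ 1/3 ÷ (123/77) = 77/369.
0.6³ = 0.216 is still above 77/369 but 0.6⁴ = 0.1296 is at or below it, so n = 4.

4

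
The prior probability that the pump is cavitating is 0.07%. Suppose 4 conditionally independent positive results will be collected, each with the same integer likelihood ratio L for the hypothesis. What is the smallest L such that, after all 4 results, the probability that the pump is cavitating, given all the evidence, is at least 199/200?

Prior odds = 0.0007/0.9993 = 7/9993.
Target odds = 0.995/0.005 = 199.
Need L⁴ ≥ 199 ÷ (7/9993) = 1988607/7.
23⁴ = 279841 < 1988607/7 ≤ 331776 = 24⁴, so L = 24.

24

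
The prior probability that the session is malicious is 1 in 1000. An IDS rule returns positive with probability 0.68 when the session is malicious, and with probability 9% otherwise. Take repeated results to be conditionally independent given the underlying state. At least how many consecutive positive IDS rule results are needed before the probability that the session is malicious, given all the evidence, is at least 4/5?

5

Prior odds: 0.001 ÷ 0.999 = 1/999.
Likelihood ratio of a positive result = 0.68/0.09 = 68/9.
Target odds: 0.8 ÷ 0.2 = 4.
Require (68/9)ⁿ ≥ 4 ÷ (1/999) = 3996.
(68/9)⁴ = 21381376/6561 falls short of 3996 but (68/9)⁵ ≈24622.5 reaches it, so n = 5.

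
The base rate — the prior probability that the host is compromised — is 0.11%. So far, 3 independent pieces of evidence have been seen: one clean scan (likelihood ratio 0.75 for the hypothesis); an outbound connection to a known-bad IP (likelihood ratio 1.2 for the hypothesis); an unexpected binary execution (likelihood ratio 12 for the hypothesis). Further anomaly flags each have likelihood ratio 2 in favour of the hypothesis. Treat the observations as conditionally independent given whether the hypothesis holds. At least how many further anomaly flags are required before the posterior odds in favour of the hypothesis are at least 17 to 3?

9

Prior odds = 0.0011/0.9989 = 11/9989.
Combined Bayes factor of the evidence already in hand = 0.75 × 1.2 × 12 = 10.8.
Odds after that evidence = (11/9989) × 10.8 = 594/49945.
Target odds = 17/3.
Need 2ⁿ ≥ 17/3 ÷ (594/49945) = 849065/1782.
2⁸ = 256 falls short of 849065/1782 but 2⁹ = 512 reaches it, so n = 9.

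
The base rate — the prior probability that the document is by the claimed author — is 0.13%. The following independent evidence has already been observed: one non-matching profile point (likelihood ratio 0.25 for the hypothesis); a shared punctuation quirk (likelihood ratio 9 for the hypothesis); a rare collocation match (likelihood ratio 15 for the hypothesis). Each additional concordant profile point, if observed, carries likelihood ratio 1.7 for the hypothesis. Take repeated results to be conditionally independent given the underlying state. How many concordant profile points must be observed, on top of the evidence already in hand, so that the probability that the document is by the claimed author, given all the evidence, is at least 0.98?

Prior odds = 0.0013/0.9987 = 13/9987.
Combined Bayes factor of the evidence already in hand = 0.25 × 9 × 15 = 33.75.
Odds after that evidence = (13/9987) × 33.75 = 585/13316.
Target odds = 0.98/0.02 = 49.
Need 1.7ⁿ ≥ 49 ÷ (585/13316) = 652484/585.
1.7¹³ ≈990.458 falls short of 652484/585 but 1.7¹⁴ ≈1683.78 reaches it, so n = 14.

14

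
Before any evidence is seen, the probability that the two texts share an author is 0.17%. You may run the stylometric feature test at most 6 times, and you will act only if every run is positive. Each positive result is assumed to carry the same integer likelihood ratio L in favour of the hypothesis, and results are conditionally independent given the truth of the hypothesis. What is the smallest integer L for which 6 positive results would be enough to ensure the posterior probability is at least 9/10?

Prior odds = 0.0017/0.9983 = 17/9983.
Target odds = 0.9/0.1 = 9.
Need L⁶ ≥ 9 ÷ (17/9983) = 89847/17.
4⁶ = 4096 < 89847/17 ≤ 15625 = 5⁶, so L = 5.

5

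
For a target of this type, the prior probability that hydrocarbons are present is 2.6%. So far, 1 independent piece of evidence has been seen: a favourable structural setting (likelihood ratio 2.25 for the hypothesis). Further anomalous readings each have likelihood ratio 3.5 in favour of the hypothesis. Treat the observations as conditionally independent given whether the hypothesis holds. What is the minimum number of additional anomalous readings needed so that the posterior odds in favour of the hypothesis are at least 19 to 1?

Prior odds = 0.026/0.974 = 13/487.
Bayes factor of the evidence already in hand = 2.25.
Odds after that evidence = (13/487) × 2.25 = 117/1948.
Target odds = 19.
Need 3.5ⁿ ≥ 19 ÷ (117/1948) = 37012/117.
3.5⁴ = 150.0625 falls short of 37012/117 but 3.5⁵ = 525.21875 reaches it, so n = 5.

5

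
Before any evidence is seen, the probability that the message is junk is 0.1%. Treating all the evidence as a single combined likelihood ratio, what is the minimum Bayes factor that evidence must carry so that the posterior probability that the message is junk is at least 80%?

Prior odds = 0.001/0.999 = 1/999.
Target odds = 0.8/0.2 = 4.
Required Bayes factor = 4 ÷ (1/999) = 3996.

3996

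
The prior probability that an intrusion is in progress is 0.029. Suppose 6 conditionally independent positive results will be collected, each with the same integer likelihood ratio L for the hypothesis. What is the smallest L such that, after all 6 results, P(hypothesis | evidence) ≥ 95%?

Prior odds = 0.029/0.971 = 29/971.
Target odds = 0.95/0.05 = 19.
Need L⁶ ≥ 19 ÷ (29/971) = 18449/29.
2⁶ = 64 < 18449/29 ≤ 729 = 3⁶, so L = 3.

3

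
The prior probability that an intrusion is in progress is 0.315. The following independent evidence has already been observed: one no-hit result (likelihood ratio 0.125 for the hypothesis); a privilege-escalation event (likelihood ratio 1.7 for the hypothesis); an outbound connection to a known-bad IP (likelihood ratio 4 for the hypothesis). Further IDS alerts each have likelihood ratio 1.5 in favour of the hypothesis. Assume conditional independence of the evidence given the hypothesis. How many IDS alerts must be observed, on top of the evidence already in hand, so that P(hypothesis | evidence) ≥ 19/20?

Prior odds = 0.315/0.685 = 63/137.
Combined Bayes factor of the evidence already in hand = 0.125 × 1.7 × 4 = 0.85.
Odds after that evidence = (63/137) × 0.85 = 1071/2740.
Target odds = 0.95/0.05 = 19.
Need 1.5ⁿ ≥ 19 ÷ (1071/2740) = 52060/1071.
1.5⁹ = 19683/512 falls short of 52060/1071 but 1.5¹⁰ = 59049/1024 reaches it, so n = 10.

10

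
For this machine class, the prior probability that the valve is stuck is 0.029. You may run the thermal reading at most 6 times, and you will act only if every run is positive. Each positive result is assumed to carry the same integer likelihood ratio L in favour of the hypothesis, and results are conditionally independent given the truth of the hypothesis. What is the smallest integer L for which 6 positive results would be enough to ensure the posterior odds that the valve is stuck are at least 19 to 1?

3

Prior odds = 0.029/0.971 = 29/971.
Target odds = 19.
Need L⁶ ≥ 19 ÷ (29/971) = 18449/29.
2⁶ = 64 < 18449/29 ≤ 729 = 3⁶, so L = 3.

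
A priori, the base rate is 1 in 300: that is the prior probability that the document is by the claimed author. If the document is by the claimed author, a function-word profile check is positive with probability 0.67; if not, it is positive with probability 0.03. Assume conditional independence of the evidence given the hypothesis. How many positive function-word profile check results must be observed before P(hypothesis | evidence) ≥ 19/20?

3

Prior odds = (1/300)/(299/300) = 1/299.
Likelihood ratio of a positive = 0.67/0.03 = 67/3.
Target posterior odds = 0.95/0.05 = 19.
Require (67/3)ⁿ ≥ 19 ÷ (1/299) = 5681.
(67/3)² = 4489/9 falls short of 5681 but (67/3)³ = 300763/27 reaches it, so n = 3.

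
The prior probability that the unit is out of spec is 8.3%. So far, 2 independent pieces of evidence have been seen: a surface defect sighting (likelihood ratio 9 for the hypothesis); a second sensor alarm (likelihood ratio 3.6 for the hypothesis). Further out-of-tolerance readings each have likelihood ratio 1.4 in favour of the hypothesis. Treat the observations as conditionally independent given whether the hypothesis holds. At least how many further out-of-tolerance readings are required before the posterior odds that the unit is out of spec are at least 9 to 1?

4

Prior odds = 0.083/0.917 = 83/917.
Combined Bayes factor of the evidence already in hand = 9 × 3.6 = 32.4.
Odds after that evidence = (83/917) × 32.4 = 13446/4585.
Target odds = 9.
Need 1.4ⁿ ≥ 9 ÷ (13446/4585) = 4585/1494.
1.4³ = 2.744 falls short of 4585/1494 but 1.4⁴ = 3.8416 reaches it, so n = 4.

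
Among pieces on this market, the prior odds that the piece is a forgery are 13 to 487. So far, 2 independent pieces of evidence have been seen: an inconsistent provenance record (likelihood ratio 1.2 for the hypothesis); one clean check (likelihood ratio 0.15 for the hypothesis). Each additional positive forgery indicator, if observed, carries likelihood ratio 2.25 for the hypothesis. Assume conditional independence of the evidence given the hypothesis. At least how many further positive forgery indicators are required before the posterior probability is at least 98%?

Prior odds = 13/487.
Combined Bayes factor of the evidence already in hand = 1.2 × 0.15 = 0.18.
Odds after that evidence = (13/487) × 0.18 = 117/24350.
Target odds = 0.98/0.02 = 49.
Need 2.25ⁿ ≥ 49 ÷ (117/24350) = 1193150/117.
2.25¹¹ ≈7481.83 falls short of 1193150/117 but 2.25¹² ≈16834.1 reaches it, so n = 12.

12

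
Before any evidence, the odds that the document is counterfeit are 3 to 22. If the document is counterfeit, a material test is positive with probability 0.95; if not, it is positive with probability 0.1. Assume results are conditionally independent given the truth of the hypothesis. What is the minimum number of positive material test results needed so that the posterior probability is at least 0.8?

Prior odds = 3/22.
Likelihood ratio of a positive = 0.95/0.1 = 9.5.
Target posterior odds = 0.8/0.2 = 4.
Require 9.5ⁿ ≥ 4 ÷ (3/22) = 88/3.
9.5¹ = 9.5 falls short of 88/3 but 9.5² = 90.25 reaches it, so n = 2.

2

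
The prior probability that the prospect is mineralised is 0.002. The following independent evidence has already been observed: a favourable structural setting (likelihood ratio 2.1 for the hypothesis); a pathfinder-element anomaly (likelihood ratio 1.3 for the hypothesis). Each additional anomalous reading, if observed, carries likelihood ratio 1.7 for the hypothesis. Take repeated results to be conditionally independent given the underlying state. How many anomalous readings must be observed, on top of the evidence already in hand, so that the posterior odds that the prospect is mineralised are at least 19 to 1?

16

Prior odds = 0.002/0.998 = 1/499.
Combined Bayes factor of the evidence already in hand = 2.1 × 1.3 = 2.73.
Odds after that evidence = (1/499) × 2.73 = 273/49900.
Target odds = 19.
Need 1.7ⁿ ≥ 19 ÷ (273/49900) = 948100/273.
1.7¹⁵ ≈2862.42 falls short of 948100/273 but 1.7¹⁶ ≈4866.12 reaches it, so n = 16.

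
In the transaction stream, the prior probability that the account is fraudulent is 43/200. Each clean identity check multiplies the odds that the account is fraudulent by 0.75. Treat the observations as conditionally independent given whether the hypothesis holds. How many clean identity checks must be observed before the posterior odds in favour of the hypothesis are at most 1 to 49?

Prior odds: 0.215 ÷ 0.785 = 43/157.
Likelihood ratio per clean identity check = 0.75.
Target odds = 1/49.
Need (43/157) × 0.75ⁿ ≤ 1/49, i.e. 0.75ⁿ ≤ 157/2107.
0.75⁹ = 19683/262144 is still above 157/2107 but 0.75¹⁰ = 59049/1048576 is at or below it, so n = 10.

10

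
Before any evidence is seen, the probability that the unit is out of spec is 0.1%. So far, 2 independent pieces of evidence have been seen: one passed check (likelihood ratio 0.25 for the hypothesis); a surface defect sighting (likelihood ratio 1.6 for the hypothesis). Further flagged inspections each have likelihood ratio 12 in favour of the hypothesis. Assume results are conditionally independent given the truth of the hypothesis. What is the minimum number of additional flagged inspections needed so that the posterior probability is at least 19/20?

Prior odds = 0.001/0.999 = 1/999.
Combined Bayes factor of the evidence already in hand = 0.25 × 1.6 = 0.4.
Odds after that evidence = (1/999) × 0.4 = 2/4995.
Target odds = 0.95/0.05 = 19.
Need 12ⁿ ≥ 19 ÷ (2/4995) = 47452.5.
12⁴ = 20736 falls short of 47452.5 but 12⁵ = 248832 reaches it, so n = 5.

5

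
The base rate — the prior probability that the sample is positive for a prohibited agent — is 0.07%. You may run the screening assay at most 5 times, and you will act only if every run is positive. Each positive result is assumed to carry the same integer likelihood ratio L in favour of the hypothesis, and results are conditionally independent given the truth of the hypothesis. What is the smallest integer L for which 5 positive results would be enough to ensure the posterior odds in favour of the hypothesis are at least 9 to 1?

Prior odds = 0.0007/0.9993 = 7/9993.
Target odds = 9.
Need L⁵ ≥ 9 ÷ (7/9993) = 89937/7.
6⁵ = 7776 < 89937/7 ≤ 16807 = 7⁵, so L = 7.

7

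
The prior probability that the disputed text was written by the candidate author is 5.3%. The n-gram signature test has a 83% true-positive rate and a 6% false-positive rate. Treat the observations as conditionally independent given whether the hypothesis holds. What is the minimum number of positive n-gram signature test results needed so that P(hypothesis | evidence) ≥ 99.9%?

4

Prior odds = 0.053/0.947 = 53/947.
Likelihood ratio of a positive result = 0.83/0.06 = 83/6.
Target posterior odds = 0.999/0.001 = 999.
Require (83/6)ⁿ ≥ 999 ÷ (53/947) = 946053/53.
(83/6)³ = 571787/216 falls short of 946053/53 but (83/6)⁴ = 47458321/1296 reaches it, so n = 4.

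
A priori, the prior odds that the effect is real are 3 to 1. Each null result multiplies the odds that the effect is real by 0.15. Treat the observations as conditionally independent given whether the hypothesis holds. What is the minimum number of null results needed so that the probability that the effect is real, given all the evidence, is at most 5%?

3

Prior odds = 3.
Likelihood ratio per null result = 0.15.
Target posterior odds = 0.05/0.95 = 1/19.
Need 3 × 0.15ⁿ ≤ 1/19, i.e. 0.15ⁿ ≤ 1/57.
0.15² = 0.0225 is still above 1/57 but 0.15³ = 0.003375 is at or below it, so n = 3.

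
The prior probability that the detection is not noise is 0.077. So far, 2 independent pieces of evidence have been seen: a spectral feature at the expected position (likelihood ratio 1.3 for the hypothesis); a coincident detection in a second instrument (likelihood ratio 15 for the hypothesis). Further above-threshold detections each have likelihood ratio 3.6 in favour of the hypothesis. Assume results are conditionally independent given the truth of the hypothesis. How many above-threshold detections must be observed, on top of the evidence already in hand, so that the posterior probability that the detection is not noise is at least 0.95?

2

Prior odds = 0.077/0.923 = 77/923.
Combined Bayes factor of the evidence already in hand = 1.3 × 15 = 19.5.
Odds after that evidence = (77/923) × 19.5 = 231/142.
Target odds = 0.95/0.05 = 19.
Need 3.6ⁿ ≥ 19 ÷ (231/142) = 2698/231.
3.6¹ = 3.6 falls short of 2698/231 but 3.6² = 12.96 reaches it, so n = 2.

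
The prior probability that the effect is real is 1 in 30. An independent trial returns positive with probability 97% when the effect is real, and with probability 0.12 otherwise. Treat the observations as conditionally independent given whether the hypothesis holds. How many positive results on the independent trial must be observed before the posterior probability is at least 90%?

Prior odds: (1/30) ÷ (29/30) = 1/29.
Likelihood ratio of a positive result = 0.97/0.12 = 97/12.
Target odds: 0.9 ÷ 0.1 = 9.
Need (1/29) × (97/12)ⁿ ≥ 9, i.e. (97/12)ⁿ ≥ 261.
(97/12)² = 9409/144 falls short of 261 but (97/12)³ = 912673/1728 reaches it, so n = 3.

3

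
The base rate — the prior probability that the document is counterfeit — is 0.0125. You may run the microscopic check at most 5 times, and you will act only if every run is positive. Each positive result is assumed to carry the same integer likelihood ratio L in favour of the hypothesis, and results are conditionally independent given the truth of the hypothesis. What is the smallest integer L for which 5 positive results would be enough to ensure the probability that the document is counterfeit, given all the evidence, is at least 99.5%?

7

Prior odds = 0.0125/0.9875 = 1/79.
Target odds = 0.995/0.005 = 199.
Need L⁵ ≥ 199 ÷ (1/79) = 15721.
6⁵ = 7776 < 15721 ≤ 16807 = 7⁵, so L = 7.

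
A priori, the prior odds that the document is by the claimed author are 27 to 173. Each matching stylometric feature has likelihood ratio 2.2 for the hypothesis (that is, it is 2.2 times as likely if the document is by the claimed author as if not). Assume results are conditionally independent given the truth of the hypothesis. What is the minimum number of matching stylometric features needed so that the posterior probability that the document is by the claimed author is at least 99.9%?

Prior odds = 27/173.
Likelihood ratio per matching stylometric feature = 2.2.
Target odds: 0.999 ÷ 0.001 = 999.
Need (27/173) × 2.2ⁿ ≥ 999, i.e. 2.2ⁿ ≥ 6401.
2.2¹¹ ≈5843.18 falls short of 6401 but 2.2¹² ≈12855 reaches it, so n = 12.

12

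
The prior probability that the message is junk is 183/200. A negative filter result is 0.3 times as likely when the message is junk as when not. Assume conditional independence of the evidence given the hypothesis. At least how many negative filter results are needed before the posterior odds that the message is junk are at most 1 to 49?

6

Prior odds = 0.915/0.085 = 183/17.
Likelihood ratio per negative filter result = 0.3.
Target odds = 1/49.
Need (183/17) × 0.3ⁿ ≤ 1/49, i.e. 0.3ⁿ ≤ 17/8967.
0.3⁵ = 243/100000 is still above 17/8967 but 0.3⁶ = 729/1000000 is at or below it, so n = 6.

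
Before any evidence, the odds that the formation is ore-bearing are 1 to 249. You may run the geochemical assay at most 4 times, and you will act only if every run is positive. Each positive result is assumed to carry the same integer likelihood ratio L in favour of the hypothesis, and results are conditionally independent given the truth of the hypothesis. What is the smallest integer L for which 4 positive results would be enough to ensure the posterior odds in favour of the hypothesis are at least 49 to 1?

Prior odds = 1/249.
Target odds = 49.
Need L⁴ ≥ 49 ÷ (1/249) = 12201.
10⁴ = 10000 < 12201 ≤ 14641 = 11⁴, so L = 11.

11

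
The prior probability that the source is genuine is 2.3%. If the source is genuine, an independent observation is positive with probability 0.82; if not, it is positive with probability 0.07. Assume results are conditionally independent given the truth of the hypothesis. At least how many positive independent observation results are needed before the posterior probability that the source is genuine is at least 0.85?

Prior odds: 0.023 ÷ 0.977 = 23/977.
Likelihood ratio of a positive = 0.82/0.07 = 82/7.
Target odds: 0.85 ÷ 0.15 = 17/3.
Need (23/977) × (82/7)ⁿ ≥ 17/3, i.e. (82/7)ⁿ ≥ 16609/69.
(82/7)² = 6724/49 falls short of 16609/69 but (82/7)³ = 551368/343 reaches it, so n = 3.

3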